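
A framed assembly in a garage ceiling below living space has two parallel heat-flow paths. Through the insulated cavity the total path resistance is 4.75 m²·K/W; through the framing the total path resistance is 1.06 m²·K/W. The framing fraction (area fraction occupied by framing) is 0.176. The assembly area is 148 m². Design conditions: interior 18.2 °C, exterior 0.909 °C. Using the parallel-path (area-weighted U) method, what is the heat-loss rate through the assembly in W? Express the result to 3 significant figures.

U_eff = 0.824/4.75 + 0.176/1.06 = 0.1735 + 0.166 = 0.3395
R_eff = 1/U_eff = 2.945 m²·K/W
Q = 148 × (18.2 − 0.909) / 2.945 = 868.8 W

869 W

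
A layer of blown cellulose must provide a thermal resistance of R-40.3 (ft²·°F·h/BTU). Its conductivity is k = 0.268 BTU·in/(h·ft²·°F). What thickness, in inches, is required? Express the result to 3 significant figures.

10.8 in

L = R × k = 40.3 × 0.268 = 10.8 in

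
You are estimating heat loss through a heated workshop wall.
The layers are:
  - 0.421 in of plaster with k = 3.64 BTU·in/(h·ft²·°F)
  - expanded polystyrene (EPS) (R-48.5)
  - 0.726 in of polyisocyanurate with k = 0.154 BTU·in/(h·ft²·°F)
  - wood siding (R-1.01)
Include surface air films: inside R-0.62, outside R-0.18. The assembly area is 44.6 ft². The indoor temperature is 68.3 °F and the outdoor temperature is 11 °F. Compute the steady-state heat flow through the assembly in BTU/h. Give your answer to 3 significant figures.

0.421/3.64 = 0.1157
0.726/0.154 = 4.714
R_total = 0.62 + 0.1157 + 48.5 + 4.714 + 1.01 + 0.18 = 55.14 ft²·°F·h/BTU
Q = A·ΔT/R = 44.6 × (68.3 − 11) / 55.14 = 46.35 BTU/h

46.3 BTU/h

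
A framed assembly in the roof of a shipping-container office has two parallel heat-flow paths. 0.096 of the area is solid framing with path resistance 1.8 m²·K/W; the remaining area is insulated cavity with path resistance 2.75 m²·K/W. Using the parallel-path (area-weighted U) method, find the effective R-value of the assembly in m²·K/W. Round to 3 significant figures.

2.62 m²·K/W

U_eff = 0.904/2.75 + 0.096/1.8 = 0.3287 + 0.05333 = 0.3821
R_eff = 1/U_eff = 2.617 m²·K/W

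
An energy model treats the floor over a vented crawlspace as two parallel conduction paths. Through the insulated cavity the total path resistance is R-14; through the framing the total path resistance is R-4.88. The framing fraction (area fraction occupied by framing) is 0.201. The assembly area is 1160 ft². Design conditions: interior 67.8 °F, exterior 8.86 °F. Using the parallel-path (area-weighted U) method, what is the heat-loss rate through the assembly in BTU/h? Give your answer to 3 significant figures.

U_eff = 0.799/14 + 0.201/4.88 = 0.05707 + 0.04119 = 0.09826
R_eff = 1/U_eff = 10.18 ft²·°F·h/BTU
Q = 1160 × (67.8 − 8.86) / 10.18 = 6718 BTU/h

6720 BTU/h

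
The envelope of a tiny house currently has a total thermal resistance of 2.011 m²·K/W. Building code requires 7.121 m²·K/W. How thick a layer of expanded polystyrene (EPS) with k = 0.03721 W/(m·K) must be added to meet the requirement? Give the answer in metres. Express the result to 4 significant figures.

0.1901 m

ΔR = 7.121 − 2.011 = 5.11 m²·K/W
L = ΔR × k = 5.11 × 0.03721 = 0.19014 m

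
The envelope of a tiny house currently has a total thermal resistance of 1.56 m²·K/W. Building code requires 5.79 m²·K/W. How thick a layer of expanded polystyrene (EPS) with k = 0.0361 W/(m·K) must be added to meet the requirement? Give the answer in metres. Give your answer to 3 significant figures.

ΔR = 5.79 − 1.56 = 4.23 m²·K/W
L = ΔR × k = 4.23 × 0.0361 = 0.1527 m

0.153 m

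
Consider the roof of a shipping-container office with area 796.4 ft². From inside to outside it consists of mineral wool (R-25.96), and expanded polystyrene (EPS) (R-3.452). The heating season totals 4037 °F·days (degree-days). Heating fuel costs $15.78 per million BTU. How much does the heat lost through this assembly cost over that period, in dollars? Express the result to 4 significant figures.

41.40 dollars

R_total = 25.96 + 3.452 = 29.412 ft²·°F·h/BTU
E = A × HDD × 24 / R = 796.4 × 4037 × 24 / 29.412 = 2623500 BTU
Cost = 2623500/10⁶ × 15.78 = $41.398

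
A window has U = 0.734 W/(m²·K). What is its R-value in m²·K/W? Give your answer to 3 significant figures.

R = 1/U = 1/0.734 = 1.362

1.36 m²·K/W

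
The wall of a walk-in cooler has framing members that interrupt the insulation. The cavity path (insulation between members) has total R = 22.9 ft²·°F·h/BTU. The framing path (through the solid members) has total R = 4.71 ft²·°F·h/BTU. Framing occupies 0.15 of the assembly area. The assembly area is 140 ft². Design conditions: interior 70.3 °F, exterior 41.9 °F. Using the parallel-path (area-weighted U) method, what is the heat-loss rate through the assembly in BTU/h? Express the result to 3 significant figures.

U_eff = 0.85/22.9 + 0.15/4.71 = 0.03712 + 0.03185 = 0.06897
R_eff = 1/U_eff = 14.5 ft²·°F·h/BTU
Q = 140 × (70.3 − 41.9) / 14.5 = 274.2 BTU/h

274 BTU/h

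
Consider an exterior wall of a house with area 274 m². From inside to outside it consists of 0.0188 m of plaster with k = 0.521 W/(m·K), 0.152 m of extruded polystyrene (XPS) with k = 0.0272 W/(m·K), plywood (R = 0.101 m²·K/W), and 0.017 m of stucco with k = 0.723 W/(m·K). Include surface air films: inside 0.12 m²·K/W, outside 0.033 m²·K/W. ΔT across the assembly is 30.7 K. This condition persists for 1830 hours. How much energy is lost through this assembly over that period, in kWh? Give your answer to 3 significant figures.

2610 kWh

0.0188/0.521 = 0.03608
0.152/0.0272 = 5.588
0.017/0.723 = 0.02351
R_total = 0.12 + 0.03608 + 5.588 + 0.101 + 0.02351 + 0.033 = 5.902 m²·K/W
Q = 274 × 30.7 / 5.902 = 1425 W
E = 1425 W × 1830 h / 1000 = 2608 kWh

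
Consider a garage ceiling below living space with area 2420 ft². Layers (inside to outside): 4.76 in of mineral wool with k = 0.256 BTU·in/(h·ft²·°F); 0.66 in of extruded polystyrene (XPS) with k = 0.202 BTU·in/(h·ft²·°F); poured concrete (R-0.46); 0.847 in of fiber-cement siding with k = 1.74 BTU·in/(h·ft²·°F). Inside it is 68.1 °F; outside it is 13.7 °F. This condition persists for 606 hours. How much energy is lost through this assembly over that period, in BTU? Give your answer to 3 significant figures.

4.76/0.256 = 18.59
0.66/0.202 = 3.267
0.847/1.74 = 0.4868
R_total = 18.59 + 3.267 + 0.46 + 0.4868 = 22.81 ft²·°F·h/BTU
Q = 2420 × (68.1 − 13.7) / 22.81 = 5772 BTU/h
E = 5772 × 606 = 3498000 BTU

3500000 BTU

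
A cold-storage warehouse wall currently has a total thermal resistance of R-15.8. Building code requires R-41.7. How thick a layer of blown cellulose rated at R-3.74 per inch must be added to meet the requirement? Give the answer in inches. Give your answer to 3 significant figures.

ΔR = 41.7 − 15.8 = 25.9 ft²·°F·h/BTU
L = ΔR / (R/in) = 25.9/3.74 = 6.925 in

6.93 in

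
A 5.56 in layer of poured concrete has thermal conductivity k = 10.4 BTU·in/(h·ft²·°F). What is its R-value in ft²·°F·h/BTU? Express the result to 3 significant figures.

R = L/k = 5.56/10.4 = 0.5346 ft²·°F·h/BTU

0.535 ft²·°F·h/BTU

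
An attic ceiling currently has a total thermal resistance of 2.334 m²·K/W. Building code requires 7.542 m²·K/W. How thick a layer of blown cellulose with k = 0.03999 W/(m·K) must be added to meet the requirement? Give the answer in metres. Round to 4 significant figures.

ΔR = 7.542 − 2.334 = 5.208 m²·K/W
L = ΔR × k = 5.208 × 0.03999 = 0.20827 m

0.2083 m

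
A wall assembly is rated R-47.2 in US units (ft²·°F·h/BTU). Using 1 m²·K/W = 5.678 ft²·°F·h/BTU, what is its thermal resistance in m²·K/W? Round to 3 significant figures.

8.31 m²·K/W

R_SI = 47.2/5.678 = 8.313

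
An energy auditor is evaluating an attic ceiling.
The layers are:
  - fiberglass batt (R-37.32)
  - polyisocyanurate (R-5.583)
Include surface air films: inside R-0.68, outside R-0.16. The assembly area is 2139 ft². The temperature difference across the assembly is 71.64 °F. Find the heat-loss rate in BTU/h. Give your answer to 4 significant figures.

R_total = 0.68 + 37.32 + 5.583 + 0.16 = 43.743 ft²·°F·h/BTU
Q = A·ΔT/R = 2139 × 71.64 / 43.743 = 3503.1 BTU/h

3503 BTU/h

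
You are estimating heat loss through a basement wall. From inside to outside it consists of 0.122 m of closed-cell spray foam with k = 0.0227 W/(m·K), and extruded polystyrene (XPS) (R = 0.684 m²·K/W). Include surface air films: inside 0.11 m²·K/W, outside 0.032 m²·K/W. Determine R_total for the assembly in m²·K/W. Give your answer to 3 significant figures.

6.20 m²·K/W

0.122/0.0227 = 5.374
R_total = 0.11 + 5.374 + 0.684 + 0.032 = 6.2 m²·K/W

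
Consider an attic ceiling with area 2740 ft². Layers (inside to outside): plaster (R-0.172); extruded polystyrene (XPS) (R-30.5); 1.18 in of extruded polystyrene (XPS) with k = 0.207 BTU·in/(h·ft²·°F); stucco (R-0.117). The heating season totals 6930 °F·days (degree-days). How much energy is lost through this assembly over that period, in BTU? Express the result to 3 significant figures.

1.18/0.207 = 5.7
R_total = 0.172 + 30.5 + 5.7 + 0.117 = 36.49 ft²·°F·h/BTU
E = A × HDD × 24 / R = 2740 × 6930 × 24 / 36.49 = 12490000 BTU

12500000 BTU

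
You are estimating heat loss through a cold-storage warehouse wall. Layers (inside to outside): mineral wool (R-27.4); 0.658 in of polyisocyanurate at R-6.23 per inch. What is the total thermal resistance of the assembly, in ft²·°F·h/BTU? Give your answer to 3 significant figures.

31.5 ft²·°F·h/BTU

0.658 × 6.23 = 4.099
R_total = 27.4 + 4.099 = 31.5 ft²·°F·h/BTU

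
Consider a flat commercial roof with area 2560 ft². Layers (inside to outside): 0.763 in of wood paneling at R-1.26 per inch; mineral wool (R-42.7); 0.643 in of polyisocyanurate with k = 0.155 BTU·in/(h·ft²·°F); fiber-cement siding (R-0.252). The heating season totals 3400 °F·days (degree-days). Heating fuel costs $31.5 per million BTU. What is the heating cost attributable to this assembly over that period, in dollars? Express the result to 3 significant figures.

137 dollars

0.763 × 1.26 = 0.9614
0.643/0.155 = 4.148
R_total = 0.9614 + 42.7 + 4.148 + 0.252 = 48.06 ft²·°F·h/BTU
E = A × HDD × 24 / R = 2560 × 3400 × 24 / 48.06 = 4346000 BTU
Cost = 4346000/10⁶ × 31.5 = $136.9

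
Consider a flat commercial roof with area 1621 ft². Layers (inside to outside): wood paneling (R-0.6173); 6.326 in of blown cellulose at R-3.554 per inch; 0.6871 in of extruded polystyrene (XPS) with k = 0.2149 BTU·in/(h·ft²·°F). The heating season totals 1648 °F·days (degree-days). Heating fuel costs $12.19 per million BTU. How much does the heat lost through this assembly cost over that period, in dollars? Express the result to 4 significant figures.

29.72 dollars

6.326 × 3.554 = 22.483
0.6871/0.2149 = 3.1973
R_total = 0.6173 + 22.483 + 3.1973 = 26.297 ft²·°F·h/BTU
E = A × HDD × 24 / R = 1621 × 1648 × 24 / 26.297 = 2438000 BTU
Cost = 2438000/10⁶ × 12.19 = $29.72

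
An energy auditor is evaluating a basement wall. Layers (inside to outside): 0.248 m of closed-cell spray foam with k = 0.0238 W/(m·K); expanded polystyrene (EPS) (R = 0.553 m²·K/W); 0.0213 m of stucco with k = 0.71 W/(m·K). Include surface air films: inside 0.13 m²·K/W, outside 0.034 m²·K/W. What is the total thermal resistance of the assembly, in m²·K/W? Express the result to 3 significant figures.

0.248/0.0238 = 10.42
0.0213/0.71 = 0.03
R_total = 0.13 + 10.42 + 0.553 + 0.03 + 0.034 = 11.17 m²·K/W

11.2 m²·K/W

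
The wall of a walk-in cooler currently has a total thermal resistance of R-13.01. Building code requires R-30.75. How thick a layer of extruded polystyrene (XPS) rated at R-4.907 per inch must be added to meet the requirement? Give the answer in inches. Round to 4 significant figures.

3.615 in

ΔR = 30.75 − 13.01 = 17.74 ft²·°F·h/BTU
L = ΔR / (R/in) = 17.74/4.907 = 3.6152 in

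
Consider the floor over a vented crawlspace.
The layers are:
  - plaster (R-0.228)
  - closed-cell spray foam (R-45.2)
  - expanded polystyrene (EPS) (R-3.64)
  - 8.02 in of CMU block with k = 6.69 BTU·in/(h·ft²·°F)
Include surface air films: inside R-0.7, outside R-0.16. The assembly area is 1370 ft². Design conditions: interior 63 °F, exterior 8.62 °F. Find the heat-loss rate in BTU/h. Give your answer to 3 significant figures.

1460 BTU/h

8.02/6.69 = 1.199
R_total = 0.7 + 0.228 + 45.2 + 3.64 + 1.199 + 0.16 = 51.13 ft²·°F·h/BTU
Q = A·ΔT/R = 1370 × (63 − 8.62) / 51.13 = 1457 BTU/h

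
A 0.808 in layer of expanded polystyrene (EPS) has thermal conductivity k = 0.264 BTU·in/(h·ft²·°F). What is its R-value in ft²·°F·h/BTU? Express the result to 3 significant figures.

R = L/k = 0.808/0.264 = 3.061 ft²·°F·h/BTU

3.06 ft²·°F·h/BTU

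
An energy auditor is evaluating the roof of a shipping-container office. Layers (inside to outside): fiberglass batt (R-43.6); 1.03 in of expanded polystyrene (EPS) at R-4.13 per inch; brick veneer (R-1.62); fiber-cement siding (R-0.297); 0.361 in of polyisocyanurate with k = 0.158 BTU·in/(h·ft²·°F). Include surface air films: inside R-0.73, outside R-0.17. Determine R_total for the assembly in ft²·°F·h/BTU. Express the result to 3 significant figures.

1.03 × 4.13 = 4.254
0.361/0.158 = 2.285
R_total = 0.73 + 43.6 + 4.254 + 1.62 + 0.297 + 2.285 + 0.17 = 52.96 ft²·°F·h/BTU

53.0 ft²·°F·h/BTU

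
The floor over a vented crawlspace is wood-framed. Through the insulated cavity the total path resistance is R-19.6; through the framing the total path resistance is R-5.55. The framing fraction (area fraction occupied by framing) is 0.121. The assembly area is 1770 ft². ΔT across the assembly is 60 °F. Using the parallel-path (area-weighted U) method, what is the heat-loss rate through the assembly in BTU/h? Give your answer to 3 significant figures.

7080 BTU/h

U_eff = 0.879/19.6 + 0.121/5.55 = 0.04485 + 0.0218 = 0.06665
R_eff = 1/U_eff = 15 ft²·°F·h/BTU
Q = 1770 × 60 / 15 = 7078 BTU/h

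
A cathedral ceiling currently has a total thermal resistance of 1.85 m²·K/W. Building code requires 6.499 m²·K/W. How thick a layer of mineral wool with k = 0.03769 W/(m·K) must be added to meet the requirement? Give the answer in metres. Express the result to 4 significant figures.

0.1752 m

ΔR = 6.499 − 1.85 = 4.649 m²·K/W
L = ΔR × k = 4.649 × 0.03769 = 0.17522 m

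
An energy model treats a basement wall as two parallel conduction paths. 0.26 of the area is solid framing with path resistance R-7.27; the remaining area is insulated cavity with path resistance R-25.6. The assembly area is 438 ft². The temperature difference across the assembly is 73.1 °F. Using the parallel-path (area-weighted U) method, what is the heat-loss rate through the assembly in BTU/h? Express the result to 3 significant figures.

2070 BTU/h

U_eff = 0.74/25.6 + 0.26/7.27 = 0.02891 + 0.03576 = 0.06467
R_eff = 1/U_eff = 15.46 ft²·°F·h/BTU
Q = 438 × 73.1 / 15.46 = 2071 BTU/h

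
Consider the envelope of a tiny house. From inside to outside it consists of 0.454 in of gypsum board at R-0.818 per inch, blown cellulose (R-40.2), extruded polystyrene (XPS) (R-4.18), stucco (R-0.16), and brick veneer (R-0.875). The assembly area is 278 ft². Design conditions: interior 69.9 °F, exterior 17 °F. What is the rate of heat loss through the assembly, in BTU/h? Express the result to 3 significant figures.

0.454 × 0.818 = 0.3714
R_total = 0.3714 + 40.2 + 4.18 + 0.16 + 0.875 = 45.79 ft²·°F·h/BTU
Q = A·ΔT/R = 278 × (69.9 − 17) / 45.79 = 321.2 BTU/h

321 BTU/h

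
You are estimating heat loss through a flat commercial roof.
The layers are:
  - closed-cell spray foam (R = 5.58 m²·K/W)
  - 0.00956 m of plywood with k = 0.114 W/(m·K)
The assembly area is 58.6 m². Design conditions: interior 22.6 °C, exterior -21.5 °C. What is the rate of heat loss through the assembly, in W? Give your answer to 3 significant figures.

456 W

0.00956/0.114 = 0.08386
R_total = 5.58 + 0.08386 = 5.664 m²·K/W
Q = A·ΔT/R = 58.6 × (22.6 − (-21.5)) / 5.664 = 456.3 W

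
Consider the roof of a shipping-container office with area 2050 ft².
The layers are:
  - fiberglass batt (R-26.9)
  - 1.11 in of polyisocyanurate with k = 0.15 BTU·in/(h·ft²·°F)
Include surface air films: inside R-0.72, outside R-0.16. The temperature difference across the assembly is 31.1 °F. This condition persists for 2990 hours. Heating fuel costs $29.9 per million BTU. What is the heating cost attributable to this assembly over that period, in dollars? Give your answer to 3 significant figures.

1.11/0.15 = 7.4
R_total = 0.72 + 26.9 + 7.4 + 0.16 = 35.18 ft²·°F·h/BTU
Q = 2050 × 31.1 / 35.18 = 1812 BTU/h
E = 1812 × 2990 = 5419000 BTU
Cost = 5419000/10⁶ × 29.9 = $162

162 dollars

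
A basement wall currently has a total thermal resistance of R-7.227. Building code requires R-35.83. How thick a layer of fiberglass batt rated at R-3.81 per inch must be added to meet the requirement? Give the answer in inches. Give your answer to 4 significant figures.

ΔR = 35.83 − 7.227 = 28.603 ft²·°F·h/BTU
L = ΔR / (R/in) = 28.603/3.81 = 7.5073 in

7.507 in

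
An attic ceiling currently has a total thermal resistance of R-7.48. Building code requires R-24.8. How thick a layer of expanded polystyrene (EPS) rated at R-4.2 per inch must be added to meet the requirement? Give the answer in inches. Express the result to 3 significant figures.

ΔR = 24.8 − 7.48 = 17.32 ft²·°F·h/BTU
L = ΔR / (R/in) = 17.32/4.2 = 4.124 in

4.12 in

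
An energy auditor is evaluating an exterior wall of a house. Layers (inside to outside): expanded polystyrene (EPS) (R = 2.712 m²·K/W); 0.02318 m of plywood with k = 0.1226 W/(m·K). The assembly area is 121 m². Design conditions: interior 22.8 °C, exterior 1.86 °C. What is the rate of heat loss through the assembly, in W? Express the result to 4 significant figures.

0.02318/0.1226 = 0.18907
R_total = 2.712 + 0.18907 = 2.9011 m²·K/W
Q = A·ΔT/R = 121 × (22.8 − 1.86) / 2.9011 = 873.38 W

873.4 W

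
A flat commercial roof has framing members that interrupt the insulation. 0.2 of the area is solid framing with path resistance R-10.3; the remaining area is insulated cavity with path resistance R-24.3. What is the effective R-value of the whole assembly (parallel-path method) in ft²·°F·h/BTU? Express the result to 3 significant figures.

U_eff = 0.8/24.3 + 0.2/10.3 = 0.03292 + 0.01942 = 0.05234
R_eff = 1/U_eff = 19.11 ft²·°F·h/BTU

19.1 ft²·°F·h/BTU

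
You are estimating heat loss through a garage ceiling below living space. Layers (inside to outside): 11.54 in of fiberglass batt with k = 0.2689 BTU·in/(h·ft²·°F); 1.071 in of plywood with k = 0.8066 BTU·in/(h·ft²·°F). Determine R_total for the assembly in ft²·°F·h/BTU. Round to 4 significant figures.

44.24 ft²·°F·h/BTU

11.54/0.2689 = 42.916
1.071/0.8066 = 1.3278
R_total = 42.916 + 1.3278 = 44.243 ft²·°F·h/BTU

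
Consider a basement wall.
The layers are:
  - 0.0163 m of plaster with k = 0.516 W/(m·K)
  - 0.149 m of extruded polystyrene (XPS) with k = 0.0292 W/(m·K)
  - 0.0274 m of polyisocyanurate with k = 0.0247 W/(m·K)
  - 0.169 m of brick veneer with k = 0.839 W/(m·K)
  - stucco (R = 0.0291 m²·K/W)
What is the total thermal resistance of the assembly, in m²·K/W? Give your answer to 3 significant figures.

6.47 m²·K/W

0.0163/0.516 = 0.03159
0.149/0.0292 = 5.103
0.0274/0.0247 = 1.109
0.169/0.839 = 0.2014
R_total = 0.03159 + 5.103 + 1.109 + 0.2014 + 0.0291 = 6.474 m²·K/W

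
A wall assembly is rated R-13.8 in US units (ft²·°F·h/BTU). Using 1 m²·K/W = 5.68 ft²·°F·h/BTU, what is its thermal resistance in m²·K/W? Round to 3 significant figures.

R_SI = 13.8/5.68 = 2.43

2.43 m²·K/W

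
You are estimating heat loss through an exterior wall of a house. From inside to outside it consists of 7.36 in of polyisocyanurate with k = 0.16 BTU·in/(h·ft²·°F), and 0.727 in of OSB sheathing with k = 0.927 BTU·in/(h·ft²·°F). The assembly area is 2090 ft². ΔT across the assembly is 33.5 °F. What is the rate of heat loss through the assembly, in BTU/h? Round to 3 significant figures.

1500 BTU/h

7.36/0.16 = 46
0.727/0.927 = 0.7843
R_total = 46 + 0.7843 = 46.78 ft²·°F·h/BTU
Q = A·ΔT/R = 2090 × 33.5 / 46.78 = 1497 BTU/h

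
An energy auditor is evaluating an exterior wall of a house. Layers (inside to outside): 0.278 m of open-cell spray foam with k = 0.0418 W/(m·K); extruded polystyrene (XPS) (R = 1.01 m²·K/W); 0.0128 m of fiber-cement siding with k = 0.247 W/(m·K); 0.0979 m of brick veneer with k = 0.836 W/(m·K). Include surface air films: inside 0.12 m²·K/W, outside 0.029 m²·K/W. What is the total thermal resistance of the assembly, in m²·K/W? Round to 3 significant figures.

0.278/0.0418 = 6.651
0.0128/0.247 = 0.05182
0.0979/0.836 = 0.1171
R_total = 0.12 + 6.651 + 1.01 + 0.05182 + 0.1171 + 0.029 = 7.979 m²·K/W

7.98 m²·K/W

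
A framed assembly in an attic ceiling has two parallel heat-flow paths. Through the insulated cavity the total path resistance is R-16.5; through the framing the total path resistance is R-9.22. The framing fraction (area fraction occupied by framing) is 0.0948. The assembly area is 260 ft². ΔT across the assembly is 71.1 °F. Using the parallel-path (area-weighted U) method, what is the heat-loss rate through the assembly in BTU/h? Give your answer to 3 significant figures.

1200 BTU/h

U_eff = 0.9052/16.5 + 0.0948/9.22 = 0.05486 + 0.01028 = 0.06514
R_eff = 1/U_eff = 15.35 ft²·°F·h/BTU
Q = 260 × 71.1 / 15.35 = 1204 BTU/h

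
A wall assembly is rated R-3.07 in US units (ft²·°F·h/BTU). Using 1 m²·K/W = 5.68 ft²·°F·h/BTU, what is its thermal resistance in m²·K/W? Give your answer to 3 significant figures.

0.540 m²·K/W

R_SI = 3.07/5.68 = 0.5405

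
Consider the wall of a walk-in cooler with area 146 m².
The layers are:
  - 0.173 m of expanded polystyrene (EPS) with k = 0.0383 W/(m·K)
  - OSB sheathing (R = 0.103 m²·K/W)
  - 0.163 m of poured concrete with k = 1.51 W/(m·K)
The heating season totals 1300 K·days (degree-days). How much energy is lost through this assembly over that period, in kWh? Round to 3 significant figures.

963 kWh

0.173/0.0383 = 4.517
0.163/1.51 = 0.1079
R_total = 4.517 + 0.103 + 0.1079 = 4.728 m²·K/W
E = A × HDD × 24 / R / 1000 = 146 × 1300 × 24 / 4.728 / 1000 = 963.5 kWh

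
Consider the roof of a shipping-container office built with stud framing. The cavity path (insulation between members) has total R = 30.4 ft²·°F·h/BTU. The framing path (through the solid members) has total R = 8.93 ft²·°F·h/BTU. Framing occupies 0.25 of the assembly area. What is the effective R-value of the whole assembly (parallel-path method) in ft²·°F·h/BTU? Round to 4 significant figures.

18.99 ft²·°F·h/BTU

U_eff = 0.75/30.4 + 0.25/8.93 = 0.024671 + 0.027996 = 0.052667
R_eff = 1/U_eff = 18.987 ft²·°F·h/BTU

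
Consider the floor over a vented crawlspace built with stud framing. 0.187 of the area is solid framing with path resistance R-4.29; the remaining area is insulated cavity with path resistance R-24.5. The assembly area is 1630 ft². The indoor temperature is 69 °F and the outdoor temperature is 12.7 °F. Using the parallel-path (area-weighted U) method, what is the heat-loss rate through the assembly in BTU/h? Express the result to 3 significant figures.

7050 BTU/h

U_eff = 0.813/24.5 + 0.187/4.29 = 0.03318 + 0.04359 = 0.07677
R_eff = 1/U_eff = 13.03 ft²·°F·h/BTU
Q = 1630 × (69 − 12.7) / 13.03 = 7045 BTU/h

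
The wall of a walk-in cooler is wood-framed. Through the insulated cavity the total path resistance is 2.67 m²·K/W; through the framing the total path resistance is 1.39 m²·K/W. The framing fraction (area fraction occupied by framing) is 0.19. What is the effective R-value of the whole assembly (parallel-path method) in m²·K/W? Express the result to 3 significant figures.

2.27 m²·K/W

U_eff = 0.81/2.67 + 0.19/1.39 = 0.3034 + 0.1367 = 0.4401
R_eff = 1/U_eff = 2.272 m²·K/W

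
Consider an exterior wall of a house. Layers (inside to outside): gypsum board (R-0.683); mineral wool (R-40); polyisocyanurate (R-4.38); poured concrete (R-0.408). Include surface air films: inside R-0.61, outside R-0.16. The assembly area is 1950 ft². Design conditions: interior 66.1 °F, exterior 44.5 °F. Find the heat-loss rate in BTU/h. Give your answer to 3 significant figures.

R_total = 0.61 + 0.683 + 40 + 4.38 + 0.408 + 0.16 = 46.24 ft²·°F·h/BTU
Q = A·ΔT/R = 1950 × (66.1 − 44.5) / 46.24 = 910.9 BTU/h

911 BTU/h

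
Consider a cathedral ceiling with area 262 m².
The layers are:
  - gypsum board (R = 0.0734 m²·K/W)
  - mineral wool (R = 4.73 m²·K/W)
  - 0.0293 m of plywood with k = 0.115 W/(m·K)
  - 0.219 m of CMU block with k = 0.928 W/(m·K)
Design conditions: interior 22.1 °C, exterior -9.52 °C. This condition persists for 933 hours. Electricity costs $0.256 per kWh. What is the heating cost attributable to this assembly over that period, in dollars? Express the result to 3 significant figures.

0.0293/0.115 = 0.2548
0.219/0.928 = 0.236
R_total = 0.0734 + 4.73 + 0.2548 + 0.236 = 5.294 m²·K/W
Q = 262 × (22.1 − (-9.52)) / 5.294 = 1565 W
E = 1565 W × 933 h / 1000 = 1460 kWh
Cost = 1460 × 0.256 = $373.8

374 dollars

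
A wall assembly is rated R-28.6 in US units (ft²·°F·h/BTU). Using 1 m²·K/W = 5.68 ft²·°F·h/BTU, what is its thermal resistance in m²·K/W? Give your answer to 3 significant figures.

5.04 m²·K/W

R_SI = 28.6/5.68 = 5.035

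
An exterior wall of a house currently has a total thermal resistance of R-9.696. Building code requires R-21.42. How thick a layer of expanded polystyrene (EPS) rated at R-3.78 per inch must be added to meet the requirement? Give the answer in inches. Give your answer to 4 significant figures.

ΔR = 21.42 − 9.696 = 11.724 ft²·°F·h/BTU
L = ΔR / (R/in) = 11.724/3.78 = 3.1016 in

3.102 in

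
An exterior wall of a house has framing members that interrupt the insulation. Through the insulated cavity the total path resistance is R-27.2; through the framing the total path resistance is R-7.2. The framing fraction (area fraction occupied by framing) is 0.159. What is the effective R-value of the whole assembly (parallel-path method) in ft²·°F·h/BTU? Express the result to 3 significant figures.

U_eff = 0.841/27.2 + 0.159/7.2 = 0.03092 + 0.02208 = 0.053
R_eff = 1/U_eff = 18.87 ft²·°F·h/BTU

18.9 ft²·°F·h/BTU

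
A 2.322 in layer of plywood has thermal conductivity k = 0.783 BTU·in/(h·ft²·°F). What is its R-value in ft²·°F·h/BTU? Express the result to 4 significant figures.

R = L/k = 2.322/0.783 = 2.9655 ft²·°F·h/BTU

2.966 ft²·°F·h/BTU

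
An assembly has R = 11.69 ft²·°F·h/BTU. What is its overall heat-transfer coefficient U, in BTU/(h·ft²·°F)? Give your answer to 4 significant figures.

U = 1/R = 1/11.69 = 0.085543

0.08554 BTU/(h·ft²·°F)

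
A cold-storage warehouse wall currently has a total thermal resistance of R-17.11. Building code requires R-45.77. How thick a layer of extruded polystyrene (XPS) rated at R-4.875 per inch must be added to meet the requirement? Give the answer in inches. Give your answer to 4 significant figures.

5.879 in

ΔR = 45.77 − 17.11 = 28.66 ft²·°F·h/BTU
L = ΔR / (R/in) = 28.66/4.875 = 5.879 in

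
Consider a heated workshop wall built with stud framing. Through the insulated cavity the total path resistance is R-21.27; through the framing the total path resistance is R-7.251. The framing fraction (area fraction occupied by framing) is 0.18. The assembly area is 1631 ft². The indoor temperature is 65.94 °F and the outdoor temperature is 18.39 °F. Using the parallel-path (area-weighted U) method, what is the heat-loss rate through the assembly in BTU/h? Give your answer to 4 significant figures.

4915 BTU/h

U_eff = 0.82/21.27 + 0.18/7.251 = 0.038552 + 0.024824 = 0.063376
R_eff = 1/U_eff = 15.779 ft²·°F·h/BTU
Q = 1631 × (65.94 − 18.39) / 15.779 = 4915.1 BTU/h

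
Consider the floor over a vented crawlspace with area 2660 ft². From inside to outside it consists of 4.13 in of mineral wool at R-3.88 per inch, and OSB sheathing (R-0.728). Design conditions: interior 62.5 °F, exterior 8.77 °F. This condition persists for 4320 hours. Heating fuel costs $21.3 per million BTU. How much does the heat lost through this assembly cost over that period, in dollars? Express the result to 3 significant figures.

4.13 × 3.88 = 16.02
R_total = 16.02 + 0.728 = 16.75 ft²·°F·h/BTU
Q = 2660 × (62.5 − 8.77) / 16.75 = 8531 BTU/h
E = 8531 × 4320 = 36860000 BTU
Cost = 36860000/10⁶ × 21.3 = $785

785 dollars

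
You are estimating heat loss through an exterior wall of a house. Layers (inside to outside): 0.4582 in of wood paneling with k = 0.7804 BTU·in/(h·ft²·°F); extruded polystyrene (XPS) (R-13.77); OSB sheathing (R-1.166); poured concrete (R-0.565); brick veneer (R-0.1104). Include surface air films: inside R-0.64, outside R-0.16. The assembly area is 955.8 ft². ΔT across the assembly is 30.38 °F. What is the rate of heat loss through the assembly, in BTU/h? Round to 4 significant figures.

1708 BTU/h

0.4582/0.7804 = 0.58713
R_total = 0.64 + 0.58713 + 13.77 + 1.166 + 0.565 + 0.1104 + 0.16 = 16.999 ft²·°F·h/BTU
Q = A·ΔT/R = 955.8 × 30.38 / 16.999 = 1708.2 BTU/h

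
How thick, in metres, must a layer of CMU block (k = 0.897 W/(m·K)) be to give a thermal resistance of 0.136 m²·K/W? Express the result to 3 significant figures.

0.122 m

L = R·k = 0.136 × 0.897 = 0.122 m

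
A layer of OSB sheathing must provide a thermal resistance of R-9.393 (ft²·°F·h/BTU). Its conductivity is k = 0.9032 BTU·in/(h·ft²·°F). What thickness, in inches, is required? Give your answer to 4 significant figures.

L = R × k = 9.393 × 0.9032 = 8.4838 in

8.484 in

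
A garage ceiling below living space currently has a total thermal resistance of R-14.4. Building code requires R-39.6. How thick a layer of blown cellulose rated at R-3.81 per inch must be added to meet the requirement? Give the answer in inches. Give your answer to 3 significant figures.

ΔR = 39.6 − 14.4 = 25.2 ft²·°F·h/BTU
L = ΔR / (R/in) = 25.2/3.81 = 6.614 in

6.61 in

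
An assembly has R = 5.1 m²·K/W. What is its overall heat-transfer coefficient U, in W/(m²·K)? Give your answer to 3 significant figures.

U = 1/R = 1/5.1 = 0.1961

0.196 W/(m²·K)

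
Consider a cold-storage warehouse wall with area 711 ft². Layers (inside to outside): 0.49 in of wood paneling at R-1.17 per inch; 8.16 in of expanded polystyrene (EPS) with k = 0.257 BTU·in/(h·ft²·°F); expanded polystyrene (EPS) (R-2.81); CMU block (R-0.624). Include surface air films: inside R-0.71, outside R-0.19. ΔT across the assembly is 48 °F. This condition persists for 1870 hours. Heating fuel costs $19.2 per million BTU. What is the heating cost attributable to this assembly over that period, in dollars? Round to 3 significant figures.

33.4 dollars

0.49 × 1.17 = 0.5733
8.16/0.257 = 31.75
R_total = 0.71 + 0.5733 + 31.75 + 2.81 + 0.624 + 0.19 = 36.66 ft²·°F·h/BTU
Q = 711 × 48 / 36.66 = 931 BTU/h
E = 931 × 1870 = 1741000 BTU
Cost = 1741000/10⁶ × 19.2 = $33.43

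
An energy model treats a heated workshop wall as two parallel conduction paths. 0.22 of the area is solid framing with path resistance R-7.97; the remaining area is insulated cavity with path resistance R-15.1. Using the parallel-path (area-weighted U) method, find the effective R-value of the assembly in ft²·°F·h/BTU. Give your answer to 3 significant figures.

U_eff = 0.78/15.1 + 0.22/7.97 = 0.05166 + 0.0276 = 0.07926
R_eff = 1/U_eff = 12.62 ft²·°F·h/BTU

12.6 ft²·°F·h/BTU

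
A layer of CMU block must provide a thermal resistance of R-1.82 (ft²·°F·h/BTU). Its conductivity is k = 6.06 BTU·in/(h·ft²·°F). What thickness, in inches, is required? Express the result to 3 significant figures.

L = R × k = 1.82 × 6.06 = 11.03 in

11.0 in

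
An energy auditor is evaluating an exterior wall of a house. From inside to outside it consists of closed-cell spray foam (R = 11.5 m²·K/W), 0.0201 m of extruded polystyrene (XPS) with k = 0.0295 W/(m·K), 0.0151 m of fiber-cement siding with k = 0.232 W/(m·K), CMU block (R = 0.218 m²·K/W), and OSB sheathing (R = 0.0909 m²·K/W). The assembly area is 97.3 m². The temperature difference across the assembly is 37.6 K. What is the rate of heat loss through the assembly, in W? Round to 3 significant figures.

0.0201/0.0295 = 0.6814
0.0151/0.232 = 0.06509
R_total = 11.5 + 0.6814 + 0.06509 + 0.218 + 0.0909 = 12.56 m²·K/W
Q = A·ΔT/R = 97.3 × 37.6 / 12.56 = 291.4 W

291 W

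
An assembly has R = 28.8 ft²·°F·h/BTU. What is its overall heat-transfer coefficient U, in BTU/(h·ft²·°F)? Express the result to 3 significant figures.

0.0347 BTU/(h·ft²·°F)

U = 1/R = 1/28.8 = 0.03472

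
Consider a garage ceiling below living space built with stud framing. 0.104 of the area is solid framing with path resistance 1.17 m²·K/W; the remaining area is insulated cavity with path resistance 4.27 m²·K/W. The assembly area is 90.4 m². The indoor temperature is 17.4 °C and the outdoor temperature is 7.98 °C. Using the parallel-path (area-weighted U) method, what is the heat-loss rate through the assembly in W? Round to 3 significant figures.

254 W

U_eff = 0.896/4.27 + 0.104/1.17 = 0.2098 + 0.08889 = 0.2987
R_eff = 1/U_eff = 3.348 m²·K/W
Q = 90.4 × (17.4 − 7.98) / 3.348 = 254.4 W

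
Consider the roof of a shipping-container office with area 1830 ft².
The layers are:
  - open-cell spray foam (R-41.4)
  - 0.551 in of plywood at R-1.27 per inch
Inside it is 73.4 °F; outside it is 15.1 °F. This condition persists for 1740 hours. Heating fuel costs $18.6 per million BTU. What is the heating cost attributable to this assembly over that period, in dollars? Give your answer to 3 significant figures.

0.551 × 1.27 = 0.6998
R_total = 41.4 + 0.6998 = 42.1 ft²·°F·h/BTU
Q = 1830 × (73.4 − 15.1) / 42.1 = 2534 BTU/h
E = 2534 × 1740 = 4409000 BTU
Cost = 4409000/10⁶ × 18.6 = $82.02

82.0 dollars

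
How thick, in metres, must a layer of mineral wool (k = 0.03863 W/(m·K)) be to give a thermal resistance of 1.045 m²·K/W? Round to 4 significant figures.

0.04037 m

L = R·k = 1.045 × 0.03863 = 0.040368 m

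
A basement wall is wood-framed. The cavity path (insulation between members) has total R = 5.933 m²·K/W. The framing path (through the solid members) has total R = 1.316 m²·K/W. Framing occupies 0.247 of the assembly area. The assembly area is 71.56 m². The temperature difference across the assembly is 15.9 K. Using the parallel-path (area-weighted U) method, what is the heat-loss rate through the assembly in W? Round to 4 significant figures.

358.0 W

U_eff = 0.753/5.933 + 0.247/1.316 = 0.12692 + 0.18769 = 0.31461
R_eff = 1/U_eff = 3.1786 m²·K/W
Q = 71.56 × 15.9 / 3.1786 = 357.96 W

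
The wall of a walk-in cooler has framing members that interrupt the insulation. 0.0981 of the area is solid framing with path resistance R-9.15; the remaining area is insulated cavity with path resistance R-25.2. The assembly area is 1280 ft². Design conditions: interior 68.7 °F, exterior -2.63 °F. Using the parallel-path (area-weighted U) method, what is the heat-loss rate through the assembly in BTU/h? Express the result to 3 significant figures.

U_eff = 0.9019/25.2 + 0.0981/9.15 = 0.03579 + 0.01072 = 0.04651
R_eff = 1/U_eff = 21.5 ft²·°F·h/BTU
Q = 1280 × (68.7 − (-2.63)) / 21.5 = 4247 BTU/h

4250 BTU/h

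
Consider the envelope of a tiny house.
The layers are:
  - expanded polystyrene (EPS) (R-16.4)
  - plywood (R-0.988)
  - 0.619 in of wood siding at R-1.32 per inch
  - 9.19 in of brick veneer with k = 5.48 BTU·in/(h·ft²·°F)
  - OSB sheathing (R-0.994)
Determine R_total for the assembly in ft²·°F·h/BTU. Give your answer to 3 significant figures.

20.9 ft²·°F·h/BTU

0.619 × 1.32 = 0.8171
9.19/5.48 = 1.677
R_total = 16.4 + 0.988 + 0.8171 + 1.677 + 0.994 = 20.88 ft²·°F·h/BTU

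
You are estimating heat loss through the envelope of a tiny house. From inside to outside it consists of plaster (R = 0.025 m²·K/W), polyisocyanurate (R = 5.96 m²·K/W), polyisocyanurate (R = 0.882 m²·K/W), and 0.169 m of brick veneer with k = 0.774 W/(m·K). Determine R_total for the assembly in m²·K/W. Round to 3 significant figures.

7.09 m²·K/W

0.169/0.774 = 0.2183
R_total = 0.025 + 5.96 + 0.882 + 0.2183 = 7.085 m²·K/W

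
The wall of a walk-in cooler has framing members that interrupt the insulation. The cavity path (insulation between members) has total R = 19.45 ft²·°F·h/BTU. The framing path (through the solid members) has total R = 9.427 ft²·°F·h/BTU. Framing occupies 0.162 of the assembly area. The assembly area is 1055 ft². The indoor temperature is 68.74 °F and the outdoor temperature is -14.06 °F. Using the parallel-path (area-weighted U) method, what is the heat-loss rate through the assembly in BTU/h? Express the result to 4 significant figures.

U_eff = 0.838/19.45 + 0.162/9.427 = 0.043085 + 0.017185 = 0.06027
R_eff = 1/U_eff = 16.592 ft²·°F·h/BTU
Q = 1055 × (68.74 − (-14.06)) / 16.592 = 5264.8 BTU/h

5265 BTU/h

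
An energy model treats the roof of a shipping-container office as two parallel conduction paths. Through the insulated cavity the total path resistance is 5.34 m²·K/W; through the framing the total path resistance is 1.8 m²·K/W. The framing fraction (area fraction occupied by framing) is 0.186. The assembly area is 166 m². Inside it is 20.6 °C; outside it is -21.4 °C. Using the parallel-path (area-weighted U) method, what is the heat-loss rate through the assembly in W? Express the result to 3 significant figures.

U_eff = 0.814/5.34 + 0.186/1.8 = 0.1524 + 0.1033 = 0.2558
R_eff = 1/U_eff = 3.91 m²·K/W
Q = 166 × (20.6 − (-21.4)) / 3.91 = 1783 W

1780 W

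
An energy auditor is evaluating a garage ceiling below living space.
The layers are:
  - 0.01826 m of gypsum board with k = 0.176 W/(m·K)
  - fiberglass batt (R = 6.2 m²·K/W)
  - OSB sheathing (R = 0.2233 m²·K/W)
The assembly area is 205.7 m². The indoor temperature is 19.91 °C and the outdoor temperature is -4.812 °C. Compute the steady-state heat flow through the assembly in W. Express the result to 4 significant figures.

0.01826/0.176 = 0.10375
R_total = 0.10375 + 6.2 + 0.2233 = 6.5271 m²·K/W
Q = A·ΔT/R = 205.7 × (19.91 − (-4.812)) / 6.5271 = 779.11 W

779.1 W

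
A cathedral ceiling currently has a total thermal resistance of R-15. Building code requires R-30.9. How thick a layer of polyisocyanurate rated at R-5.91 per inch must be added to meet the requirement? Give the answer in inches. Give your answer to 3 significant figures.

2.69 in

ΔR = 30.9 − 15 = 15.9 ft²·°F·h/BTU
L = ΔR / (R/in) = 15.9/5.91 = 2.69 in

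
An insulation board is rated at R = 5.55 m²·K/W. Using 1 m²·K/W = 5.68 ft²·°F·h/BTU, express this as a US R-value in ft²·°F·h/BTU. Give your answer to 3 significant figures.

R_US = 5.55 × 5.68 = 31.52

31.5 ft²·°F·h/BTU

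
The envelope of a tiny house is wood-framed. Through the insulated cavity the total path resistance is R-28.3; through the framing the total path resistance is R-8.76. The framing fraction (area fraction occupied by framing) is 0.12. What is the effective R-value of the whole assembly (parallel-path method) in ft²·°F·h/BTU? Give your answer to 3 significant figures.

22.3 ft²·°F·h/BTU

U_eff = 0.88/28.3 + 0.12/8.76 = 0.0311 + 0.0137 = 0.04479
R_eff = 1/U_eff = 22.32 ft²·°F·h/BTU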